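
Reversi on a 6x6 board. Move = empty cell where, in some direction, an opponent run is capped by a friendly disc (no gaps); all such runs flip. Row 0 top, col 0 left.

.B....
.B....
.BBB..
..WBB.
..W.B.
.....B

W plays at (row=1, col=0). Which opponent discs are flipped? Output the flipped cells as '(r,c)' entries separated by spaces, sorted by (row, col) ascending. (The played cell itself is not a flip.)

Answer: (2,1)

Derivation:
Dir NW: edge -> no flip
Dir N: first cell '.' (not opp) -> no flip
Dir NE: opp run (0,1), next=edge -> no flip
Dir W: edge -> no flip
Dir E: opp run (1,1), next='.' -> no flip
Dir SW: edge -> no flip
Dir S: first cell '.' (not opp) -> no flip
Dir SE: opp run (2,1) capped by W -> flip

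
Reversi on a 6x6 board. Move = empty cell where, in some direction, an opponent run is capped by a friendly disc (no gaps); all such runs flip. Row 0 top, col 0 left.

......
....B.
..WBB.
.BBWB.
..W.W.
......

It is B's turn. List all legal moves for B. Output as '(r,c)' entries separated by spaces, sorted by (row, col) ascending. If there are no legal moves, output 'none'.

Answer: (1,2) (1,3) (2,1) (4,3) (5,1) (5,2) (5,3) (5,4)

Derivation:
(1,1): no bracket -> illegal
(1,2): flips 1 -> legal
(1,3): flips 1 -> legal
(2,1): flips 1 -> legal
(3,5): no bracket -> illegal
(4,1): no bracket -> illegal
(4,3): flips 1 -> legal
(4,5): no bracket -> illegal
(5,1): flips 2 -> legal
(5,2): flips 1 -> legal
(5,3): flips 1 -> legal
(5,4): flips 1 -> legal
(5,5): no bracket -> illegal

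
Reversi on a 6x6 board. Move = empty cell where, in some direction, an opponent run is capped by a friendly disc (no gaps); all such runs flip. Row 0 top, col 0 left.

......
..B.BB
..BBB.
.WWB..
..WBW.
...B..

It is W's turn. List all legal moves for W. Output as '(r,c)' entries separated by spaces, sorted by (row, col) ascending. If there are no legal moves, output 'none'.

(0,1): no bracket -> illegal
(0,2): flips 2 -> legal
(0,3): no bracket -> illegal
(0,4): no bracket -> illegal
(0,5): flips 2 -> legal
(1,1): flips 2 -> legal
(1,3): flips 1 -> legal
(2,1): no bracket -> illegal
(2,5): no bracket -> illegal
(3,4): flips 1 -> legal
(3,5): no bracket -> illegal
(5,2): no bracket -> illegal
(5,4): flips 1 -> legal

Answer: (0,2) (0,5) (1,1) (1,3) (3,4) (5,4)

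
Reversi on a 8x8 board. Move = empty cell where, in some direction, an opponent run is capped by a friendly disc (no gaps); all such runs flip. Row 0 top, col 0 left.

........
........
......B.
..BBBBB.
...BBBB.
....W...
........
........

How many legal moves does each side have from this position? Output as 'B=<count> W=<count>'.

Answer: B=3 W=3

Derivation:
-- B to move --
(5,3): no bracket -> illegal
(5,5): no bracket -> illegal
(6,3): flips 1 -> legal
(6,4): flips 1 -> legal
(6,5): flips 1 -> legal
B mobility = 3
-- W to move --
(1,5): no bracket -> illegal
(1,6): no bracket -> illegal
(1,7): no bracket -> illegal
(2,1): flips 2 -> legal
(2,2): no bracket -> illegal
(2,3): no bracket -> illegal
(2,4): flips 2 -> legal
(2,5): no bracket -> illegal
(2,7): flips 2 -> legal
(3,1): no bracket -> illegal
(3,7): no bracket -> illegal
(4,1): no bracket -> illegal
(4,2): no bracket -> illegal
(4,7): no bracket -> illegal
(5,2): no bracket -> illegal
(5,3): no bracket -> illegal
(5,5): no bracket -> illegal
(5,6): no bracket -> illegal
(5,7): no bracket -> illegal
W mobility = 3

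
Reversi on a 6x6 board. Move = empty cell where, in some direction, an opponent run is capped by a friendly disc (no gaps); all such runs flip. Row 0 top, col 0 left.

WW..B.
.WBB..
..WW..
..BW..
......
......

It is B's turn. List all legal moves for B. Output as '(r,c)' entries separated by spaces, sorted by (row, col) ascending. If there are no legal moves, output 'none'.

(0,2): no bracket -> illegal
(1,0): flips 1 -> legal
(1,4): flips 1 -> legal
(2,0): no bracket -> illegal
(2,1): no bracket -> illegal
(2,4): no bracket -> illegal
(3,1): flips 1 -> legal
(3,4): flips 2 -> legal
(4,2): no bracket -> illegal
(4,3): flips 2 -> legal
(4,4): no bracket -> illegal

Answer: (1,0) (1,4) (3,1) (3,4) (4,3)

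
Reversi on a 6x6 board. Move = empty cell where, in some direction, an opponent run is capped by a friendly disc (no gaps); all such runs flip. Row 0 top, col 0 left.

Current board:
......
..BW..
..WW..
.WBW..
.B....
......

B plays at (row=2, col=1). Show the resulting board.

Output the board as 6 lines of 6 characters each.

Answer: ......
..BW..
.BWW..
.BBW..
.B....
......

Derivation:
Place B at (2,1); scan 8 dirs for brackets.
Dir NW: first cell '.' (not opp) -> no flip
Dir N: first cell '.' (not opp) -> no flip
Dir NE: first cell 'B' (not opp) -> no flip
Dir W: first cell '.' (not opp) -> no flip
Dir E: opp run (2,2) (2,3), next='.' -> no flip
Dir SW: first cell '.' (not opp) -> no flip
Dir S: opp run (3,1) capped by B -> flip
Dir SE: first cell 'B' (not opp) -> no flip
All flips: (3,1)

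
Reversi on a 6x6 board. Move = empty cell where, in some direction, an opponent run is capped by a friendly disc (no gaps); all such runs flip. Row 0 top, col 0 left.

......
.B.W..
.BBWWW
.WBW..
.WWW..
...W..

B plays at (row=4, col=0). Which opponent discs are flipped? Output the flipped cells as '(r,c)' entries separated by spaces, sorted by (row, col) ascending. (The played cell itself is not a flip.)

Answer: (3,1)

Derivation:
Dir NW: edge -> no flip
Dir N: first cell '.' (not opp) -> no flip
Dir NE: opp run (3,1) capped by B -> flip
Dir W: edge -> no flip
Dir E: opp run (4,1) (4,2) (4,3), next='.' -> no flip
Dir SW: edge -> no flip
Dir S: first cell '.' (not opp) -> no flip
Dir SE: first cell '.' (not opp) -> no flip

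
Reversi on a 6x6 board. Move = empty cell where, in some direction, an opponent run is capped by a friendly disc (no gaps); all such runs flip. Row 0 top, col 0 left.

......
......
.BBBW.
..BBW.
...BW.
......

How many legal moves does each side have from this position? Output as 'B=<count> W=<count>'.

Answer: B=5 W=6

Derivation:
-- B to move --
(1,3): no bracket -> illegal
(1,4): no bracket -> illegal
(1,5): flips 1 -> legal
(2,5): flips 2 -> legal
(3,5): flips 1 -> legal
(4,5): flips 2 -> legal
(5,3): no bracket -> illegal
(5,4): no bracket -> illegal
(5,5): flips 1 -> legal
B mobility = 5
-- W to move --
(1,0): no bracket -> illegal
(1,1): flips 2 -> legal
(1,2): flips 1 -> legal
(1,3): no bracket -> illegal
(1,4): no bracket -> illegal
(2,0): flips 3 -> legal
(3,0): no bracket -> illegal
(3,1): flips 2 -> legal
(4,1): no bracket -> illegal
(4,2): flips 2 -> legal
(5,2): flips 1 -> legal
(5,3): no bracket -> illegal
(5,4): no bracket -> illegal
W mobility = 6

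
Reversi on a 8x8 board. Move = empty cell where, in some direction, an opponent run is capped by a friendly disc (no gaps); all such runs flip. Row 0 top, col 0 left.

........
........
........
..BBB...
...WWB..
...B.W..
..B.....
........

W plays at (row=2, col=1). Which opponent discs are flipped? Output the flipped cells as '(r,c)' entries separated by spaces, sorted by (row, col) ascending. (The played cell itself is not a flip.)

Dir NW: first cell '.' (not opp) -> no flip
Dir N: first cell '.' (not opp) -> no flip
Dir NE: first cell '.' (not opp) -> no flip
Dir W: first cell '.' (not opp) -> no flip
Dir E: first cell '.' (not opp) -> no flip
Dir SW: first cell '.' (not opp) -> no flip
Dir S: first cell '.' (not opp) -> no flip
Dir SE: opp run (3,2) capped by W -> flip

Answer: (3,2)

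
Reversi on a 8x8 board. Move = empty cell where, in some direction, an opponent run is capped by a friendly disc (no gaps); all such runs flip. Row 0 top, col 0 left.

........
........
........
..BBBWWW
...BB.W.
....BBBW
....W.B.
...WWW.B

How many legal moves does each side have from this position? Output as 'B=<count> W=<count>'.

-- B to move --
(2,4): no bracket -> illegal
(2,5): no bracket -> illegal
(2,6): flips 3 -> legal
(2,7): no bracket -> illegal
(4,5): no bracket -> illegal
(4,7): no bracket -> illegal
(5,3): no bracket -> illegal
(6,2): no bracket -> illegal
(6,3): no bracket -> illegal
(6,5): no bracket -> illegal
(6,7): no bracket -> illegal
(7,2): no bracket -> illegal
(7,6): no bracket -> illegal
B mobility = 1
-- W to move --
(2,1): no bracket -> illegal
(2,2): no bracket -> illegal
(2,3): no bracket -> illegal
(2,4): flips 3 -> legal
(2,5): no bracket -> illegal
(3,1): flips 3 -> legal
(4,1): no bracket -> illegal
(4,2): no bracket -> illegal
(4,5): no bracket -> illegal
(4,7): no bracket -> illegal
(5,2): no bracket -> illegal
(5,3): flips 4 -> legal
(6,3): no bracket -> illegal
(6,5): no bracket -> illegal
(6,7): no bracket -> illegal
(7,6): flips 2 -> legal
W mobility = 4

Answer: B=1 W=4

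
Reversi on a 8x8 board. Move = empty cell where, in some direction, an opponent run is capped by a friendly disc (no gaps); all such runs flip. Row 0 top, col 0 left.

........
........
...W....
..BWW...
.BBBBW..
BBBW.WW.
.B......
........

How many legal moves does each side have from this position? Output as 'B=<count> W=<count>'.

-- B to move --
(1,2): no bracket -> illegal
(1,3): flips 2 -> legal
(1,4): flips 1 -> legal
(2,2): flips 1 -> legal
(2,4): flips 2 -> legal
(2,5): flips 1 -> legal
(3,5): flips 2 -> legal
(3,6): no bracket -> illegal
(4,6): flips 1 -> legal
(4,7): no bracket -> illegal
(5,4): flips 1 -> legal
(5,7): no bracket -> illegal
(6,2): flips 1 -> legal
(6,3): flips 1 -> legal
(6,4): flips 1 -> legal
(6,5): no bracket -> illegal
(6,6): flips 1 -> legal
(6,7): no bracket -> illegal
B mobility = 12
-- W to move --
(2,1): no bracket -> illegal
(2,2): no bracket -> illegal
(3,0): no bracket -> illegal
(3,1): flips 2 -> legal
(3,5): flips 1 -> legal
(4,0): flips 4 -> legal
(5,4): flips 1 -> legal
(6,0): flips 2 -> legal
(6,2): no bracket -> illegal
(6,3): no bracket -> illegal
(7,0): flips 3 -> legal
(7,1): no bracket -> illegal
(7,2): no bracket -> illegal
W mobility = 6

Answer: B=12 W=6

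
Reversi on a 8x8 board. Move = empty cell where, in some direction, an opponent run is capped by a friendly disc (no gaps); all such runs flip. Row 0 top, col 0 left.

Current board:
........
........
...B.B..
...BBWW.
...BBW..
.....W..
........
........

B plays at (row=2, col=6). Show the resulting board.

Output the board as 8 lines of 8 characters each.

Answer: ........
........
...B.BB.
...BBBW.
...BBW..
.....W..
........
........

Derivation:
Place B at (2,6); scan 8 dirs for brackets.
Dir NW: first cell '.' (not opp) -> no flip
Dir N: first cell '.' (not opp) -> no flip
Dir NE: first cell '.' (not opp) -> no flip
Dir W: first cell 'B' (not opp) -> no flip
Dir E: first cell '.' (not opp) -> no flip
Dir SW: opp run (3,5) capped by B -> flip
Dir S: opp run (3,6), next='.' -> no flip
Dir SE: first cell '.' (not opp) -> no flip
All flips: (3,5)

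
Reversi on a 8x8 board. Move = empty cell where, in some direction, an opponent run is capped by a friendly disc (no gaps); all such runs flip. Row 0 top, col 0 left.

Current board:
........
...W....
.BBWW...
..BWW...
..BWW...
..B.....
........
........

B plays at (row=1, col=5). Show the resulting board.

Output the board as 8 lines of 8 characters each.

Answer: ........
...W.B..
.BBWB...
..BBW...
..BWW...
..B.....
........
........

Derivation:
Place B at (1,5); scan 8 dirs for brackets.
Dir NW: first cell '.' (not opp) -> no flip
Dir N: first cell '.' (not opp) -> no flip
Dir NE: first cell '.' (not opp) -> no flip
Dir W: first cell '.' (not opp) -> no flip
Dir E: first cell '.' (not opp) -> no flip
Dir SW: opp run (2,4) (3,3) capped by B -> flip
Dir S: first cell '.' (not opp) -> no flip
Dir SE: first cell '.' (not opp) -> no flip
All flips: (2,4) (3,3)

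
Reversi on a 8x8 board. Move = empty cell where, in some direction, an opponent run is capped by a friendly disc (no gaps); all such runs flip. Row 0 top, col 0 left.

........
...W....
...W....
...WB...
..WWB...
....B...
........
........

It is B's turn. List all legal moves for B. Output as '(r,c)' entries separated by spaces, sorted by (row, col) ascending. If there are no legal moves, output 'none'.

(0,2): no bracket -> illegal
(0,3): no bracket -> illegal
(0,4): no bracket -> illegal
(1,2): flips 1 -> legal
(1,4): no bracket -> illegal
(2,2): flips 1 -> legal
(2,4): no bracket -> illegal
(3,1): no bracket -> illegal
(3,2): flips 2 -> legal
(4,1): flips 2 -> legal
(5,1): no bracket -> illegal
(5,2): flips 1 -> legal
(5,3): no bracket -> illegal

Answer: (1,2) (2,2) (3,2) (4,1) (5,2)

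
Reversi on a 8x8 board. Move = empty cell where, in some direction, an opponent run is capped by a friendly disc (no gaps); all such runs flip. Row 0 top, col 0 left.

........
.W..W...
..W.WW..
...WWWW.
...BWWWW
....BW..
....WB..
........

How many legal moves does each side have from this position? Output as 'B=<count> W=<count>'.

-- B to move --
(0,0): no bracket -> illegal
(0,1): no bracket -> illegal
(0,2): no bracket -> illegal
(0,3): no bracket -> illegal
(0,4): flips 4 -> legal
(0,5): no bracket -> illegal
(1,0): no bracket -> illegal
(1,2): no bracket -> illegal
(1,3): no bracket -> illegal
(1,5): flips 4 -> legal
(1,6): flips 2 -> legal
(2,0): no bracket -> illegal
(2,1): no bracket -> illegal
(2,3): flips 1 -> legal
(2,6): no bracket -> illegal
(2,7): flips 2 -> legal
(3,1): no bracket -> illegal
(3,2): no bracket -> illegal
(3,7): no bracket -> illegal
(4,2): no bracket -> illegal
(5,3): no bracket -> illegal
(5,6): flips 1 -> legal
(5,7): no bracket -> illegal
(6,3): flips 1 -> legal
(6,6): no bracket -> illegal
(7,3): no bracket -> illegal
(7,4): flips 1 -> legal
(7,5): no bracket -> illegal
B mobility = 8
-- W to move --
(3,2): no bracket -> illegal
(4,2): flips 1 -> legal
(5,2): flips 1 -> legal
(5,3): flips 2 -> legal
(5,6): no bracket -> illegal
(6,3): flips 1 -> legal
(6,6): flips 1 -> legal
(7,4): no bracket -> illegal
(7,5): flips 1 -> legal
(7,6): no bracket -> illegal
W mobility = 6

Answer: B=8 W=6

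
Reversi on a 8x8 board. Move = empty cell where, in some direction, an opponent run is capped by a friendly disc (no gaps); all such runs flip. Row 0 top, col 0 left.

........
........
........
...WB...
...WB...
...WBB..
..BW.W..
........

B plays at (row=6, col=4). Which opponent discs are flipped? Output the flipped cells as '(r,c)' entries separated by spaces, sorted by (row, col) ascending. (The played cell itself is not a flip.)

Answer: (6,3)

Derivation:
Dir NW: opp run (5,3), next='.' -> no flip
Dir N: first cell 'B' (not opp) -> no flip
Dir NE: first cell 'B' (not opp) -> no flip
Dir W: opp run (6,3) capped by B -> flip
Dir E: opp run (6,5), next='.' -> no flip
Dir SW: first cell '.' (not opp) -> no flip
Dir S: first cell '.' (not opp) -> no flip
Dir SE: first cell '.' (not opp) -> no flip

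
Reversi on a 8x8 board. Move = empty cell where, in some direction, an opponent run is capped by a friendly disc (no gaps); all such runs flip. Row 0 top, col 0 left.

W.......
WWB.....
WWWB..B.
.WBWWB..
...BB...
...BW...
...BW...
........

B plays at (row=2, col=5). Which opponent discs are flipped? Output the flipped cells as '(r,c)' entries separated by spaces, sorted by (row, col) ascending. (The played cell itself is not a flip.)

Answer: (3,4)

Derivation:
Dir NW: first cell '.' (not opp) -> no flip
Dir N: first cell '.' (not opp) -> no flip
Dir NE: first cell '.' (not opp) -> no flip
Dir W: first cell '.' (not opp) -> no flip
Dir E: first cell 'B' (not opp) -> no flip
Dir SW: opp run (3,4) capped by B -> flip
Dir S: first cell 'B' (not opp) -> no flip
Dir SE: first cell '.' (not opp) -> no flip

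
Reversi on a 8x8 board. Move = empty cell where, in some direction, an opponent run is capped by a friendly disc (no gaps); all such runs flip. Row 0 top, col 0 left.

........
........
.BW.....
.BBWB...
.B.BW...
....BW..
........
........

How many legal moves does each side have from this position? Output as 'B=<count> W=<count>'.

-- B to move --
(1,1): no bracket -> illegal
(1,2): flips 1 -> legal
(1,3): flips 1 -> legal
(2,3): flips 2 -> legal
(2,4): no bracket -> illegal
(3,5): no bracket -> illegal
(4,2): no bracket -> illegal
(4,5): flips 1 -> legal
(4,6): no bracket -> illegal
(5,3): no bracket -> illegal
(5,6): flips 1 -> legal
(6,4): no bracket -> illegal
(6,5): no bracket -> illegal
(6,6): no bracket -> illegal
B mobility = 5
-- W to move --
(1,0): no bracket -> illegal
(1,1): no bracket -> illegal
(1,2): no bracket -> illegal
(2,0): flips 1 -> legal
(2,3): no bracket -> illegal
(2,4): flips 1 -> legal
(2,5): no bracket -> illegal
(3,0): flips 2 -> legal
(3,5): flips 1 -> legal
(4,0): flips 1 -> legal
(4,2): flips 2 -> legal
(4,5): no bracket -> illegal
(5,0): no bracket -> illegal
(5,1): no bracket -> illegal
(5,2): no bracket -> illegal
(5,3): flips 2 -> legal
(6,3): no bracket -> illegal
(6,4): flips 1 -> legal
(6,5): no bracket -> illegal
W mobility = 8

Answer: B=5 W=8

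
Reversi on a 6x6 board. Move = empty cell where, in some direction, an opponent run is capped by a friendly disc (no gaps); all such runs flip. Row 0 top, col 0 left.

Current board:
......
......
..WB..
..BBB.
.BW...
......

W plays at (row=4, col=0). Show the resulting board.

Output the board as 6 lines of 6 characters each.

Answer: ......
......
..WB..
..BBB.
WWW...
......

Derivation:
Place W at (4,0); scan 8 dirs for brackets.
Dir NW: edge -> no flip
Dir N: first cell '.' (not opp) -> no flip
Dir NE: first cell '.' (not opp) -> no flip
Dir W: edge -> no flip
Dir E: opp run (4,1) capped by W -> flip
Dir SW: edge -> no flip
Dir S: first cell '.' (not opp) -> no flip
Dir SE: first cell '.' (not opp) -> no flip
All flips: (4,1)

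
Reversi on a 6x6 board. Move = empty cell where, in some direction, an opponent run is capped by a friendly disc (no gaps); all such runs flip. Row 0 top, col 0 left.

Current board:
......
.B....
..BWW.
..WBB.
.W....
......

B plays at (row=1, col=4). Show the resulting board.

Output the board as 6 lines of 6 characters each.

Answer: ......
.B..B.
..BWB.
..WBB.
.W....
......

Derivation:
Place B at (1,4); scan 8 dirs for brackets.
Dir NW: first cell '.' (not opp) -> no flip
Dir N: first cell '.' (not opp) -> no flip
Dir NE: first cell '.' (not opp) -> no flip
Dir W: first cell '.' (not opp) -> no flip
Dir E: first cell '.' (not opp) -> no flip
Dir SW: opp run (2,3) (3,2) (4,1), next='.' -> no flip
Dir S: opp run (2,4) capped by B -> flip
Dir SE: first cell '.' (not opp) -> no flip
All flips: (2,4)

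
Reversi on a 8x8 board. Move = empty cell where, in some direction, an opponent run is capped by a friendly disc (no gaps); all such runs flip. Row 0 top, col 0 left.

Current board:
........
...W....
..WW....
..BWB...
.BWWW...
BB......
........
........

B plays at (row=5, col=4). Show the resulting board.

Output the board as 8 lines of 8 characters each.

Place B at (5,4); scan 8 dirs for brackets.
Dir NW: opp run (4,3) capped by B -> flip
Dir N: opp run (4,4) capped by B -> flip
Dir NE: first cell '.' (not opp) -> no flip
Dir W: first cell '.' (not opp) -> no flip
Dir E: first cell '.' (not opp) -> no flip
Dir SW: first cell '.' (not opp) -> no flip
Dir S: first cell '.' (not opp) -> no flip
Dir SE: first cell '.' (not opp) -> no flip
All flips: (4,3) (4,4)

Answer: ........
...W....
..WW....
..BWB...
.BWBB...
BB..B...
........
........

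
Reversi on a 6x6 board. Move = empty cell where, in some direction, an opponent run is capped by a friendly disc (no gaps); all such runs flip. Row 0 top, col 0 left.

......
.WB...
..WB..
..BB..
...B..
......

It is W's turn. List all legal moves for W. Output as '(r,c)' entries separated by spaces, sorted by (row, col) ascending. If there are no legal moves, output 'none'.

Answer: (0,2) (1,3) (2,4) (4,2) (4,4)

Derivation:
(0,1): no bracket -> illegal
(0,2): flips 1 -> legal
(0,3): no bracket -> illegal
(1,3): flips 1 -> legal
(1,4): no bracket -> illegal
(2,1): no bracket -> illegal
(2,4): flips 1 -> legal
(3,1): no bracket -> illegal
(3,4): no bracket -> illegal
(4,1): no bracket -> illegal
(4,2): flips 1 -> legal
(4,4): flips 1 -> legal
(5,2): no bracket -> illegal
(5,3): no bracket -> illegal
(5,4): no bracket -> illegal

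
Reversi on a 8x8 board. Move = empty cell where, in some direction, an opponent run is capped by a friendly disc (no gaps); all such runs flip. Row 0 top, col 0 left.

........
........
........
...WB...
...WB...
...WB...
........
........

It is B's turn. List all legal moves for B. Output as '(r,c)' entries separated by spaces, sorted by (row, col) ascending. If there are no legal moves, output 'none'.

Answer: (2,2) (3,2) (4,2) (5,2) (6,2)

Derivation:
(2,2): flips 1 -> legal
(2,3): no bracket -> illegal
(2,4): no bracket -> illegal
(3,2): flips 2 -> legal
(4,2): flips 1 -> legal
(5,2): flips 2 -> legal
(6,2): flips 1 -> legal
(6,3): no bracket -> illegal
(6,4): no bracket -> illegal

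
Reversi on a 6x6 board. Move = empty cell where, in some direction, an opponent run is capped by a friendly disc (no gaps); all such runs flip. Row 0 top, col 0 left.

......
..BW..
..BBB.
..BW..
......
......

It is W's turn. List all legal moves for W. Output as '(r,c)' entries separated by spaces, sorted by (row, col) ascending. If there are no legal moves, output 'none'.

Answer: (1,1) (1,5) (3,1) (3,5)

Derivation:
(0,1): no bracket -> illegal
(0,2): no bracket -> illegal
(0,3): no bracket -> illegal
(1,1): flips 2 -> legal
(1,4): no bracket -> illegal
(1,5): flips 1 -> legal
(2,1): no bracket -> illegal
(2,5): no bracket -> illegal
(3,1): flips 2 -> legal
(3,4): no bracket -> illegal
(3,5): flips 1 -> legal
(4,1): no bracket -> illegal
(4,2): no bracket -> illegal
(4,3): no bracket -> illegal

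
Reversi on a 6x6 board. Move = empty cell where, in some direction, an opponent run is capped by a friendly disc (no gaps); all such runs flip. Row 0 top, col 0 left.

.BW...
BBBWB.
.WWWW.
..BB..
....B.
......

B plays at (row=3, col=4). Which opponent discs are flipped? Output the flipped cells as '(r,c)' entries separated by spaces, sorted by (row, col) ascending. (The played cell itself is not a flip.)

Answer: (2,3) (2,4)

Derivation:
Dir NW: opp run (2,3) capped by B -> flip
Dir N: opp run (2,4) capped by B -> flip
Dir NE: first cell '.' (not opp) -> no flip
Dir W: first cell 'B' (not opp) -> no flip
Dir E: first cell '.' (not opp) -> no flip
Dir SW: first cell '.' (not opp) -> no flip
Dir S: first cell 'B' (not opp) -> no flip
Dir SE: first cell '.' (not opp) -> no flip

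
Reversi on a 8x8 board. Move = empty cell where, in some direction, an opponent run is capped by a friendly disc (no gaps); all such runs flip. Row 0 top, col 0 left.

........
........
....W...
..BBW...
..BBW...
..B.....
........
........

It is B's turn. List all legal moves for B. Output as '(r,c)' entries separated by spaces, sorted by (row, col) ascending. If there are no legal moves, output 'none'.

Answer: (1,5) (2,5) (3,5) (4,5) (5,5)

Derivation:
(1,3): no bracket -> illegal
(1,4): no bracket -> illegal
(1,5): flips 1 -> legal
(2,3): no bracket -> illegal
(2,5): flips 1 -> legal
(3,5): flips 1 -> legal
(4,5): flips 1 -> legal
(5,3): no bracket -> illegal
(5,4): no bracket -> illegal
(5,5): flips 1 -> legal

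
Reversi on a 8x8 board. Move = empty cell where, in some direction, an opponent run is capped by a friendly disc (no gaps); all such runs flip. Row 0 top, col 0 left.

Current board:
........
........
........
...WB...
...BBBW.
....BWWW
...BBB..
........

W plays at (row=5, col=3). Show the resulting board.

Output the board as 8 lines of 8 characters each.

Place W at (5,3); scan 8 dirs for brackets.
Dir NW: first cell '.' (not opp) -> no flip
Dir N: opp run (4,3) capped by W -> flip
Dir NE: opp run (4,4), next='.' -> no flip
Dir W: first cell '.' (not opp) -> no flip
Dir E: opp run (5,4) capped by W -> flip
Dir SW: first cell '.' (not opp) -> no flip
Dir S: opp run (6,3), next='.' -> no flip
Dir SE: opp run (6,4), next='.' -> no flip
All flips: (4,3) (5,4)

Answer: ........
........
........
...WB...
...WBBW.
...WWWWW
...BBB..
........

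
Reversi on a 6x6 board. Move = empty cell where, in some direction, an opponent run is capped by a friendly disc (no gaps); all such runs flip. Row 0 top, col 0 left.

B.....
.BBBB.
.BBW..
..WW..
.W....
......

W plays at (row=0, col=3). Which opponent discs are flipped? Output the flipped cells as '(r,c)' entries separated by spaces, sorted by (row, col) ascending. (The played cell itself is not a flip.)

Answer: (1,3)

Derivation:
Dir NW: edge -> no flip
Dir N: edge -> no flip
Dir NE: edge -> no flip
Dir W: first cell '.' (not opp) -> no flip
Dir E: first cell '.' (not opp) -> no flip
Dir SW: opp run (1,2) (2,1), next='.' -> no flip
Dir S: opp run (1,3) capped by W -> flip
Dir SE: opp run (1,4), next='.' -> no flip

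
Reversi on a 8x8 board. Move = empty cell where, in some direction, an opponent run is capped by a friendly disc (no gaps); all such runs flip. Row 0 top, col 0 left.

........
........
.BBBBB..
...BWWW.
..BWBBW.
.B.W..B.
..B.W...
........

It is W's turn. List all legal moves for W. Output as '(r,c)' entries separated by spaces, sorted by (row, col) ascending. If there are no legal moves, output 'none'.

Answer: (1,2) (1,3) (1,4) (1,5) (1,6) (3,1) (3,2) (4,1) (5,4) (5,5) (6,6) (6,7) (7,1)

Derivation:
(1,0): no bracket -> illegal
(1,1): no bracket -> illegal
(1,2): flips 1 -> legal
(1,3): flips 3 -> legal
(1,4): flips 2 -> legal
(1,5): flips 1 -> legal
(1,6): flips 1 -> legal
(2,0): no bracket -> illegal
(2,6): no bracket -> illegal
(3,0): no bracket -> illegal
(3,1): flips 1 -> legal
(3,2): flips 1 -> legal
(4,0): no bracket -> illegal
(4,1): flips 1 -> legal
(4,7): no bracket -> illegal
(5,0): no bracket -> illegal
(5,2): no bracket -> illegal
(5,4): flips 2 -> legal
(5,5): flips 1 -> legal
(5,7): no bracket -> illegal
(6,0): no bracket -> illegal
(6,1): no bracket -> illegal
(6,3): no bracket -> illegal
(6,5): no bracket -> illegal
(6,6): flips 1 -> legal
(6,7): flips 2 -> legal
(7,1): flips 1 -> legal
(7,2): no bracket -> illegal
(7,3): no bracket -> illegal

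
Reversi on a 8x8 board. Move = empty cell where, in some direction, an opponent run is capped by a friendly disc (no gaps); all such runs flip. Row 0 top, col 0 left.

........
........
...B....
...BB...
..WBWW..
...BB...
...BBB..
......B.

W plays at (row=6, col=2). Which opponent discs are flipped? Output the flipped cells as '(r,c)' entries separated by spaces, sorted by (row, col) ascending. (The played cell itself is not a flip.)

Dir NW: first cell '.' (not opp) -> no flip
Dir N: first cell '.' (not opp) -> no flip
Dir NE: opp run (5,3) capped by W -> flip
Dir W: first cell '.' (not opp) -> no flip
Dir E: opp run (6,3) (6,4) (6,5), next='.' -> no flip
Dir SW: first cell '.' (not opp) -> no flip
Dir S: first cell '.' (not opp) -> no flip
Dir SE: first cell '.' (not opp) -> no flip

Answer: (5,3)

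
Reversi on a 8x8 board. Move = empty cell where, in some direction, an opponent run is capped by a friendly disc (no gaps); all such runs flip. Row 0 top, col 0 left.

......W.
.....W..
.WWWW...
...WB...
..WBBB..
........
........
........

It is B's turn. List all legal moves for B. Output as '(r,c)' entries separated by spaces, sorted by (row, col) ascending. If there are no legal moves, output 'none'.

Answer: (1,1) (1,2) (1,3) (1,4) (3,2) (4,1)

Derivation:
(0,4): no bracket -> illegal
(0,5): no bracket -> illegal
(0,7): no bracket -> illegal
(1,0): no bracket -> illegal
(1,1): flips 2 -> legal
(1,2): flips 1 -> legal
(1,3): flips 2 -> legal
(1,4): flips 1 -> legal
(1,6): no bracket -> illegal
(1,7): no bracket -> illegal
(2,0): no bracket -> illegal
(2,5): no bracket -> illegal
(2,6): no bracket -> illegal
(3,0): no bracket -> illegal
(3,1): no bracket -> illegal
(3,2): flips 1 -> legal
(3,5): no bracket -> illegal
(4,1): flips 1 -> legal
(5,1): no bracket -> illegal
(5,2): no bracket -> illegal
(5,3): no bracket -> illegal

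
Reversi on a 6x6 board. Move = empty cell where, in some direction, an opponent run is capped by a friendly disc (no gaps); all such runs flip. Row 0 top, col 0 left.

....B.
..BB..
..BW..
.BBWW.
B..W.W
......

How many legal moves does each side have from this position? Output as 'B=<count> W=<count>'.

-- B to move --
(1,4): flips 1 -> legal
(2,4): flips 1 -> legal
(2,5): no bracket -> illegal
(3,5): flips 2 -> legal
(4,2): no bracket -> illegal
(4,4): flips 1 -> legal
(5,2): no bracket -> illegal
(5,3): flips 3 -> legal
(5,4): flips 1 -> legal
(5,5): no bracket -> illegal
B mobility = 6
-- W to move --
(0,1): flips 1 -> legal
(0,2): no bracket -> illegal
(0,3): flips 1 -> legal
(0,5): no bracket -> illegal
(1,1): flips 1 -> legal
(1,4): no bracket -> illegal
(1,5): no bracket -> illegal
(2,0): no bracket -> illegal
(2,1): flips 2 -> legal
(2,4): no bracket -> illegal
(3,0): flips 2 -> legal
(4,1): flips 1 -> legal
(4,2): no bracket -> illegal
(5,0): no bracket -> illegal
(5,1): no bracket -> illegal
W mobility = 6

Answer: B=6 W=6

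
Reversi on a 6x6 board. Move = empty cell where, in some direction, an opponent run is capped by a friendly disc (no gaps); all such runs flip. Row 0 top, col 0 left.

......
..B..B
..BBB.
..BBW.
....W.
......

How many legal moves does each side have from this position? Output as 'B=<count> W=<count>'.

-- B to move --
(2,5): no bracket -> illegal
(3,5): flips 1 -> legal
(4,3): no bracket -> illegal
(4,5): flips 1 -> legal
(5,3): no bracket -> illegal
(5,4): flips 2 -> legal
(5,5): flips 1 -> legal
B mobility = 4
-- W to move --
(0,1): flips 2 -> legal
(0,2): no bracket -> illegal
(0,3): no bracket -> illegal
(0,4): no bracket -> illegal
(0,5): no bracket -> illegal
(1,1): flips 2 -> legal
(1,3): no bracket -> illegal
(1,4): flips 1 -> legal
(2,1): no bracket -> illegal
(2,5): no bracket -> illegal
(3,1): flips 2 -> legal
(3,5): no bracket -> illegal
(4,1): no bracket -> illegal
(4,2): no bracket -> illegal
(4,3): no bracket -> illegal
W mobility = 4

Answer: B=4 W=4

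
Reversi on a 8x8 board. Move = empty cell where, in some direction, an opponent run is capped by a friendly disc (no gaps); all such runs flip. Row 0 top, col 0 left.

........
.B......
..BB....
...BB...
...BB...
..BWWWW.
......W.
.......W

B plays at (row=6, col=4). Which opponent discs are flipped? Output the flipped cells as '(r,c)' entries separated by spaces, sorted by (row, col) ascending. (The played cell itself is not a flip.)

Answer: (5,4)

Derivation:
Dir NW: opp run (5,3), next='.' -> no flip
Dir N: opp run (5,4) capped by B -> flip
Dir NE: opp run (5,5), next='.' -> no flip
Dir W: first cell '.' (not opp) -> no flip
Dir E: first cell '.' (not opp) -> no flip
Dir SW: first cell '.' (not opp) -> no flip
Dir S: first cell '.' (not opp) -> no flip
Dir SE: first cell '.' (not opp) -> no flip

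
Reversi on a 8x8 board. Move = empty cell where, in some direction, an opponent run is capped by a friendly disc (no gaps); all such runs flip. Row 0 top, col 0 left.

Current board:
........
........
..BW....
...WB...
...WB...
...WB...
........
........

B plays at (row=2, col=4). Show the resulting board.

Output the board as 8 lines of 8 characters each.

Answer: ........
........
..BBB...
...WB...
...WB...
...WB...
........
........

Derivation:
Place B at (2,4); scan 8 dirs for brackets.
Dir NW: first cell '.' (not opp) -> no flip
Dir N: first cell '.' (not opp) -> no flip
Dir NE: first cell '.' (not opp) -> no flip
Dir W: opp run (2,3) capped by B -> flip
Dir E: first cell '.' (not opp) -> no flip
Dir SW: opp run (3,3), next='.' -> no flip
Dir S: first cell 'B' (not opp) -> no flip
Dir SE: first cell '.' (not opp) -> no flip
All flips: (2,3)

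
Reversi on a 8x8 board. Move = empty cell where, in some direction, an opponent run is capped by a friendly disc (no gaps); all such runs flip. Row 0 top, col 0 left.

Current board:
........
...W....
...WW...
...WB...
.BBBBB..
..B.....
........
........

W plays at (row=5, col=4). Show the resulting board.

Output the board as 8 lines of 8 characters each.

Answer: ........
...W....
...WW...
...WW...
.BBBWB..
..B.W...
........
........

Derivation:
Place W at (5,4); scan 8 dirs for brackets.
Dir NW: opp run (4,3), next='.' -> no flip
Dir N: opp run (4,4) (3,4) capped by W -> flip
Dir NE: opp run (4,5), next='.' -> no flip
Dir W: first cell '.' (not opp) -> no flip
Dir E: first cell '.' (not opp) -> no flip
Dir SW: first cell '.' (not opp) -> no flip
Dir S: first cell '.' (not opp) -> no flip
Dir SE: first cell '.' (not opp) -> no flip
All flips: (3,4) (4,4)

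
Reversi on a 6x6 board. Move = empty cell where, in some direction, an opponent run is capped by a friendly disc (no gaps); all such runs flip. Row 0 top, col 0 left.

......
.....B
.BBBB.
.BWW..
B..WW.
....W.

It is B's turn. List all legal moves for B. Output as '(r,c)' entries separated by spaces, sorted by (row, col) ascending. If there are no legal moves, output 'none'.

(3,4): flips 2 -> legal
(3,5): no bracket -> illegal
(4,1): flips 1 -> legal
(4,2): flips 2 -> legal
(4,5): no bracket -> illegal
(5,2): no bracket -> illegal
(5,3): flips 2 -> legal
(5,5): flips 2 -> legal

Answer: (3,4) (4,1) (4,2) (5,3) (5,5)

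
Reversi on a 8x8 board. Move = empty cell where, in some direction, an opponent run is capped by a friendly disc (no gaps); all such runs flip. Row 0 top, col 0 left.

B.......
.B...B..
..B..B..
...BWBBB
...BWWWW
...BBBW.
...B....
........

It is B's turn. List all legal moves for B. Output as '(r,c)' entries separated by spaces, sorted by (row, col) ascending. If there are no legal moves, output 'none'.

(2,3): no bracket -> illegal
(2,4): flips 2 -> legal
(5,7): flips 3 -> legal
(6,5): no bracket -> illegal
(6,6): flips 2 -> legal
(6,7): no bracket -> illegal

Answer: (2,4) (5,7) (6,6)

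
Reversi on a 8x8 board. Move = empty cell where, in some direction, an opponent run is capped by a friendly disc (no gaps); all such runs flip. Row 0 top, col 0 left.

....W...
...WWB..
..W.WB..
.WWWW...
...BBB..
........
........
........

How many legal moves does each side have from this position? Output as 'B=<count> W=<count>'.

-- B to move --
(0,2): no bracket -> illegal
(0,3): flips 1 -> legal
(0,5): no bracket -> illegal
(1,1): flips 2 -> legal
(1,2): flips 2 -> legal
(2,0): no bracket -> illegal
(2,1): flips 1 -> legal
(2,3): flips 3 -> legal
(3,0): no bracket -> illegal
(3,5): no bracket -> illegal
(4,0): no bracket -> illegal
(4,1): no bracket -> illegal
(4,2): flips 2 -> legal
B mobility = 6
-- W to move --
(0,5): no bracket -> illegal
(0,6): flips 1 -> legal
(1,6): flips 2 -> legal
(2,6): flips 2 -> legal
(3,5): no bracket -> illegal
(3,6): flips 1 -> legal
(4,2): no bracket -> illegal
(4,6): no bracket -> illegal
(5,2): flips 1 -> legal
(5,3): flips 1 -> legal
(5,4): flips 2 -> legal
(5,5): flips 1 -> legal
(5,6): flips 1 -> legal
W mobility = 9

Answer: B=6 W=9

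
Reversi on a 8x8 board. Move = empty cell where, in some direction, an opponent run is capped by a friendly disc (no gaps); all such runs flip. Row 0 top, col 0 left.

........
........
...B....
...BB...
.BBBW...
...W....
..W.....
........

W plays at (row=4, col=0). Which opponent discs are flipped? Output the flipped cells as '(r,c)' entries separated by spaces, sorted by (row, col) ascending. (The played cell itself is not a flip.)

Dir NW: edge -> no flip
Dir N: first cell '.' (not opp) -> no flip
Dir NE: first cell '.' (not opp) -> no flip
Dir W: edge -> no flip
Dir E: opp run (4,1) (4,2) (4,3) capped by W -> flip
Dir SW: edge -> no flip
Dir S: first cell '.' (not opp) -> no flip
Dir SE: first cell '.' (not opp) -> no flip

Answer: (4,1) (4,2) (4,3)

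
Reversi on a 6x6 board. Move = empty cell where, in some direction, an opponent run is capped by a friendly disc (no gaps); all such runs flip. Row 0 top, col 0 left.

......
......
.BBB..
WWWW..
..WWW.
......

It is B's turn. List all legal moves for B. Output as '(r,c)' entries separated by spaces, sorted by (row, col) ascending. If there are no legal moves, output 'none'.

Answer: (4,0) (4,1) (5,2) (5,3) (5,4) (5,5)

Derivation:
(2,0): no bracket -> illegal
(2,4): no bracket -> illegal
(3,4): no bracket -> illegal
(3,5): no bracket -> illegal
(4,0): flips 1 -> legal
(4,1): flips 2 -> legal
(4,5): no bracket -> illegal
(5,1): no bracket -> illegal
(5,2): flips 2 -> legal
(5,3): flips 2 -> legal
(5,4): flips 2 -> legal
(5,5): flips 2 -> legal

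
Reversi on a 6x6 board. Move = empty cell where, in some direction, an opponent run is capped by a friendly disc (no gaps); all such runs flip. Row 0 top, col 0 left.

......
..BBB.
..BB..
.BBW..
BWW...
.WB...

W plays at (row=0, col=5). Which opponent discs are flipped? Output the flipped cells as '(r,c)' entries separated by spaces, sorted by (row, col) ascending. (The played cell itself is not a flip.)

Dir NW: edge -> no flip
Dir N: edge -> no flip
Dir NE: edge -> no flip
Dir W: first cell '.' (not opp) -> no flip
Dir E: edge -> no flip
Dir SW: opp run (1,4) (2,3) (3,2) capped by W -> flip
Dir S: first cell '.' (not opp) -> no flip
Dir SE: edge -> no flip

Answer: (1,4) (2,3) (3,2)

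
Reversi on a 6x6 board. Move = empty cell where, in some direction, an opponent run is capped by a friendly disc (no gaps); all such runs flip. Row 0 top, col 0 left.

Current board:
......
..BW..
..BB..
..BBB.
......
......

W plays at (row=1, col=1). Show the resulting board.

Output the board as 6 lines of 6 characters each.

Place W at (1,1); scan 8 dirs for brackets.
Dir NW: first cell '.' (not opp) -> no flip
Dir N: first cell '.' (not opp) -> no flip
Dir NE: first cell '.' (not opp) -> no flip
Dir W: first cell '.' (not opp) -> no flip
Dir E: opp run (1,2) capped by W -> flip
Dir SW: first cell '.' (not opp) -> no flip
Dir S: first cell '.' (not opp) -> no flip
Dir SE: opp run (2,2) (3,3), next='.' -> no flip
All flips: (1,2)

Answer: ......
.WWW..
..BB..
..BBB.
......
......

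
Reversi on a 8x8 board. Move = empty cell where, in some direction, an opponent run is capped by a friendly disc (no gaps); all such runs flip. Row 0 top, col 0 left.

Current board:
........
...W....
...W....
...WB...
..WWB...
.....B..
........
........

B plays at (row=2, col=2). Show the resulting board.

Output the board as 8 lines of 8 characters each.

Place B at (2,2); scan 8 dirs for brackets.
Dir NW: first cell '.' (not opp) -> no flip
Dir N: first cell '.' (not opp) -> no flip
Dir NE: opp run (1,3), next='.' -> no flip
Dir W: first cell '.' (not opp) -> no flip
Dir E: opp run (2,3), next='.' -> no flip
Dir SW: first cell '.' (not opp) -> no flip
Dir S: first cell '.' (not opp) -> no flip
Dir SE: opp run (3,3) capped by B -> flip
All flips: (3,3)

Answer: ........
...W....
..BW....
...BB...
..WWB...
.....B..
........
........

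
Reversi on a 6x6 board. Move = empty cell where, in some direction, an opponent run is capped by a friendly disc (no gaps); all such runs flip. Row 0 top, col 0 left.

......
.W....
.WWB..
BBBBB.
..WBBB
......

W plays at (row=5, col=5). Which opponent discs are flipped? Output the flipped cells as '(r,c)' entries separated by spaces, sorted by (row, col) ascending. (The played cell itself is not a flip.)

Answer: (3,3) (4,4)

Derivation:
Dir NW: opp run (4,4) (3,3) capped by W -> flip
Dir N: opp run (4,5), next='.' -> no flip
Dir NE: edge -> no flip
Dir W: first cell '.' (not opp) -> no flip
Dir E: edge -> no flip
Dir SW: edge -> no flip
Dir S: edge -> no flip
Dir SE: edge -> no flip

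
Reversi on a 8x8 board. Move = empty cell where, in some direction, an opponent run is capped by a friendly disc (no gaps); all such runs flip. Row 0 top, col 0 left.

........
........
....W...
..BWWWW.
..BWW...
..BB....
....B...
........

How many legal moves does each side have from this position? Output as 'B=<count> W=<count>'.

Answer: B=7 W=7

Derivation:
-- B to move --
(1,3): no bracket -> illegal
(1,4): no bracket -> illegal
(1,5): flips 2 -> legal
(2,2): no bracket -> illegal
(2,3): flips 2 -> legal
(2,5): flips 2 -> legal
(2,6): flips 2 -> legal
(2,7): no bracket -> illegal
(3,7): flips 4 -> legal
(4,5): flips 2 -> legal
(4,6): no bracket -> illegal
(4,7): no bracket -> illegal
(5,4): flips 1 -> legal
(5,5): no bracket -> illegal
B mobility = 7
-- W to move --
(2,1): flips 1 -> legal
(2,2): no bracket -> illegal
(2,3): no bracket -> illegal
(3,1): flips 1 -> legal
(4,1): flips 1 -> legal
(5,1): flips 1 -> legal
(5,4): no bracket -> illegal
(5,5): no bracket -> illegal
(6,1): flips 1 -> legal
(6,2): flips 1 -> legal
(6,3): flips 1 -> legal
(6,5): no bracket -> illegal
(7,3): no bracket -> illegal
(7,4): no bracket -> illegal
(7,5): no bracket -> illegal
W mobility = 7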